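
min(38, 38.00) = 38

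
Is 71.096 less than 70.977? No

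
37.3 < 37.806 True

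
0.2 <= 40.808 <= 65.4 True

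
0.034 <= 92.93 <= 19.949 False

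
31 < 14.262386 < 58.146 False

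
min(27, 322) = 27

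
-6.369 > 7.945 False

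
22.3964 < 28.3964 True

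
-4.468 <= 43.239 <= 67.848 True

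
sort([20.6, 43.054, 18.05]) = [18.05, 20.6, 43.054]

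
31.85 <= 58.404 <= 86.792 True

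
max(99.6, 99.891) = 99.891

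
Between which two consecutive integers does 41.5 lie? 41 and 42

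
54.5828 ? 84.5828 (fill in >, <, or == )<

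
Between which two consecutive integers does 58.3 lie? 58 and 59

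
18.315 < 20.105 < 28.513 True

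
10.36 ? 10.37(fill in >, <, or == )<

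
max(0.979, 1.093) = 1.093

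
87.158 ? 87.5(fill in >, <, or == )<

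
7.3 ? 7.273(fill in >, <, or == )>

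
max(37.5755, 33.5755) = 37.5755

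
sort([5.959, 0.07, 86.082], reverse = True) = [86.082, 5.959, 0.07]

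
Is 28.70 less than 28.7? No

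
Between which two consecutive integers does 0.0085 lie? 0 and 1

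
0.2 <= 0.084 False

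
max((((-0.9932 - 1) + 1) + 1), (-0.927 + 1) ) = 0.073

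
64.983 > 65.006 False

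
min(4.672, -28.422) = -28.422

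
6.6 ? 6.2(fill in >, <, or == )>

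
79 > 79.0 False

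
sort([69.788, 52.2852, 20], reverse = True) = [69.788, 52.2852, 20]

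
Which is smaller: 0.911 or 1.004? 0.911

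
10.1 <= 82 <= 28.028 False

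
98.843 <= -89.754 False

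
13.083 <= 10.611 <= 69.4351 False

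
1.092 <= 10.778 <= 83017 True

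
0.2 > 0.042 True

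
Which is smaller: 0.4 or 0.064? 0.064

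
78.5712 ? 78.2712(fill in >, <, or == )>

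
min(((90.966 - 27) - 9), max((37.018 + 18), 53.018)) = 54.966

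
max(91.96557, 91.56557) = 91.96557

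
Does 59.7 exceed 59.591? Yes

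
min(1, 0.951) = 0.951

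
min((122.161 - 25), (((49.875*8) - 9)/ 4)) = 97.161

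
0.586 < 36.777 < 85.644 True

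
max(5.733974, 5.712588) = 5.733974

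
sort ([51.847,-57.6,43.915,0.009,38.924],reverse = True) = [51.847,43.915,38.924,0.009,-57.6]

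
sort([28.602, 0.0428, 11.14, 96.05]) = [0.0428, 11.14, 28.602, 96.05]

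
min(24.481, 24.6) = 24.481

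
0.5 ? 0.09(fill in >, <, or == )>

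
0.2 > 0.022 True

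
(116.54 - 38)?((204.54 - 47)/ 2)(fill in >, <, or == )<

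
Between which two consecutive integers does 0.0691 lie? 0 and 1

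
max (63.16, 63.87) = 63.87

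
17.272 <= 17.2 False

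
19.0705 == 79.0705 False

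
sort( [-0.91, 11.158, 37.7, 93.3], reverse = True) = [93.3, 37.7, 11.158, -0.91]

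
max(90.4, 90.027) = 90.4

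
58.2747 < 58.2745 False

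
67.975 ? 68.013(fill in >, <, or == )<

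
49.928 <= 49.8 False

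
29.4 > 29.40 False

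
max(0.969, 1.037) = 1.037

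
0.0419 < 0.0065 False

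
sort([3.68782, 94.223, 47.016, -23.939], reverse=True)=[94.223, 47.016, 3.68782, -23.939]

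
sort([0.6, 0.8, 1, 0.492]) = [0.492, 0.6, 0.8, 1]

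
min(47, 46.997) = 46.997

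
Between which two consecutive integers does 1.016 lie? 1 and 2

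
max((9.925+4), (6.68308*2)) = 13.925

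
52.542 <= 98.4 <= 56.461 False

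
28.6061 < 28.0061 False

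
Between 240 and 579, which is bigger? 579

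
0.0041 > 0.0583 False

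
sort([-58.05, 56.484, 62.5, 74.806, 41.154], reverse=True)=[74.806, 62.5, 56.484, 41.154, -58.05]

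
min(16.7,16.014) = 16.014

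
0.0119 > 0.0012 True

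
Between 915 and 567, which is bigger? 915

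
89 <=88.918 False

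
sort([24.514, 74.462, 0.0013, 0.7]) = [0.0013, 0.7, 24.514, 74.462]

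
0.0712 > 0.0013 True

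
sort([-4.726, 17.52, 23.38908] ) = [-4.726, 17.52, 23.38908]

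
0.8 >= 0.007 True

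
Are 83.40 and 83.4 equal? Yes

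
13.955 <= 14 True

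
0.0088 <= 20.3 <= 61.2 True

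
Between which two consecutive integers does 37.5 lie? 37 and 38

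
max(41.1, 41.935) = 41.935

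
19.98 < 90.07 True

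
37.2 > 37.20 False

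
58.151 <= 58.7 True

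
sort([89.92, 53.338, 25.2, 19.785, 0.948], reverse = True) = [89.92, 53.338, 25.2, 19.785, 0.948]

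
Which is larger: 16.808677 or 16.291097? 16.808677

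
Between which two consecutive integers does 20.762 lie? 20 and 21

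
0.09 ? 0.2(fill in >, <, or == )<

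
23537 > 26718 False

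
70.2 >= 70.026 True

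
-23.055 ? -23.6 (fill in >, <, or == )>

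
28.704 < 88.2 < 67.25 False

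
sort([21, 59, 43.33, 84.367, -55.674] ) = [-55.674, 21, 43.33, 59, 84.367]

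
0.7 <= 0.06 False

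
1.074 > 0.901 True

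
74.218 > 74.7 False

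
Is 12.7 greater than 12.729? No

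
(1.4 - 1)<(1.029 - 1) False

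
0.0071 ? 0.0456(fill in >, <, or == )<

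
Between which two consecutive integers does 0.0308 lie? 0 and 1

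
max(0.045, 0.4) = 0.4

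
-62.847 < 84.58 True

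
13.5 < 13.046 False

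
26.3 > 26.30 False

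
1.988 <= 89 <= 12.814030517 False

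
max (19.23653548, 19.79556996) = 19.79556996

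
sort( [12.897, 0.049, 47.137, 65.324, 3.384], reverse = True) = [65.324, 47.137, 12.897, 3.384, 0.049]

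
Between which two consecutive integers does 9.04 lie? 9 and 10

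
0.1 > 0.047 True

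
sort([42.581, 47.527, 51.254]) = [42.581, 47.527, 51.254]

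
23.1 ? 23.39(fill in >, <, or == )<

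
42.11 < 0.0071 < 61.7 False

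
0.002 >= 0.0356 False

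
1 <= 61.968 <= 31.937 False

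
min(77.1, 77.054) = 77.054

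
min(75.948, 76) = 75.948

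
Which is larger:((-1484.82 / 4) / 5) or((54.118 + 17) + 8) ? ((54.118 + 17) + 8)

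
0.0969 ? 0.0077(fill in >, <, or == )>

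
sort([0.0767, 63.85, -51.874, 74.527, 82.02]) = [-51.874, 0.0767, 63.85, 74.527, 82.02]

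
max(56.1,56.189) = 56.189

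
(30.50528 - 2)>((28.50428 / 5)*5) True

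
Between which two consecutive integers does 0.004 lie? 0 and 1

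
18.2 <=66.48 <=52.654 False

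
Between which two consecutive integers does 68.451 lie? 68 and 69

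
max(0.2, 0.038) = 0.2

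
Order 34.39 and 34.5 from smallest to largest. 34.39, 34.5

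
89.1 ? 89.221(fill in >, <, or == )<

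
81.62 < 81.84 True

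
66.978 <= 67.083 True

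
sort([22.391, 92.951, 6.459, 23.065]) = [6.459, 22.391, 23.065, 92.951]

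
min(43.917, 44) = 43.917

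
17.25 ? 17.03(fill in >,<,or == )>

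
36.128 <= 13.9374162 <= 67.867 False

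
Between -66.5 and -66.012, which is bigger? -66.012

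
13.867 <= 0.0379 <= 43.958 False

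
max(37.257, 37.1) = 37.257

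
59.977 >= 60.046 False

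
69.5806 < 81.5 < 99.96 True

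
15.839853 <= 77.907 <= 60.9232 False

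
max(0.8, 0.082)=0.8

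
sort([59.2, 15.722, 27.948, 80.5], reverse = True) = [80.5, 59.2, 27.948, 15.722]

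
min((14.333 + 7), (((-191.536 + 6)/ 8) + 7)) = -16.192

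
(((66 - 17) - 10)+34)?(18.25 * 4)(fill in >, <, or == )==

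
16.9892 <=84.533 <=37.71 False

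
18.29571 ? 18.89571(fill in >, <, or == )<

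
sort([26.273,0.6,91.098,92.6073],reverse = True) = [92.6073,91.098,26.273,0.6]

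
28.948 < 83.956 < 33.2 False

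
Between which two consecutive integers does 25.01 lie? 25 and 26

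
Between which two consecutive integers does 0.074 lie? 0 and 1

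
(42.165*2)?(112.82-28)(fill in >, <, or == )<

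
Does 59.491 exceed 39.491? Yes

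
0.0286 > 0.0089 True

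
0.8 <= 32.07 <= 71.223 True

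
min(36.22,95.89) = 36.22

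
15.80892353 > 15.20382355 True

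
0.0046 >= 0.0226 False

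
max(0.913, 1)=1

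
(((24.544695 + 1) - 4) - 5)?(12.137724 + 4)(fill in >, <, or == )>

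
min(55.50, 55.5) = 55.50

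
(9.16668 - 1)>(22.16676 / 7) True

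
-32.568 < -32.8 False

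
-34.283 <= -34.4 False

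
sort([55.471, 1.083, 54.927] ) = [1.083, 54.927, 55.471]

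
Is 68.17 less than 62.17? No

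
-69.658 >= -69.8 True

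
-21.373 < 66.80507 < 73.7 True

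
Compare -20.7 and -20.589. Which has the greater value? -20.589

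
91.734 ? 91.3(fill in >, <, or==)>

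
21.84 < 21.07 False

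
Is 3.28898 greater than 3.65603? No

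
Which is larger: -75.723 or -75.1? -75.1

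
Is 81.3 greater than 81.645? No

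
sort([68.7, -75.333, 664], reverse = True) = [664, 68.7, -75.333]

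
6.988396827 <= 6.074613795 False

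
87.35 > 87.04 True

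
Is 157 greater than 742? No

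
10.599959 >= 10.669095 False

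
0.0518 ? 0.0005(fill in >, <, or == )>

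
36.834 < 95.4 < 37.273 False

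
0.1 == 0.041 False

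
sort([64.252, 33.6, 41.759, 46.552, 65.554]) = [33.6, 41.759, 46.552, 64.252, 65.554]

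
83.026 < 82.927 False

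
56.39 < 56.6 True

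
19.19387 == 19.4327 False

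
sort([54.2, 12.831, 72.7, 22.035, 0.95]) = [0.95, 12.831, 22.035, 54.2, 72.7]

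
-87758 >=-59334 False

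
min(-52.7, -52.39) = -52.7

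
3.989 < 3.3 False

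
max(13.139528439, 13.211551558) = 13.211551558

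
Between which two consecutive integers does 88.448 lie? 88 and 89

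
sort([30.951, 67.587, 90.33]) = [30.951, 67.587, 90.33]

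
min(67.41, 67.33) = 67.33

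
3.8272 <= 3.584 False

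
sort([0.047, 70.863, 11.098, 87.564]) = [0.047, 11.098, 70.863, 87.564]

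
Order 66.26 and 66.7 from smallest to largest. 66.26, 66.7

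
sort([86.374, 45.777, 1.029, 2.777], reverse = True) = [86.374, 45.777, 2.777, 1.029]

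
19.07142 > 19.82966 False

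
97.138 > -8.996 True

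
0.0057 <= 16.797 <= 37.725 True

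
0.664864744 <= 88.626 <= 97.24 True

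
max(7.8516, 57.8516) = 57.8516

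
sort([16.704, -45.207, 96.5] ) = [-45.207, 16.704, 96.5]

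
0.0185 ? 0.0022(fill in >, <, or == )>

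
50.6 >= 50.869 False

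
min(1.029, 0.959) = 0.959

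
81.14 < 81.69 True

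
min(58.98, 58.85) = 58.85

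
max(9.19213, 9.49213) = 9.49213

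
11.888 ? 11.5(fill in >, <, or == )>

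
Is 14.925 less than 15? Yes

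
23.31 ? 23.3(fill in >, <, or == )>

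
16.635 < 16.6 False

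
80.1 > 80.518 False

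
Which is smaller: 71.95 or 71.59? 71.59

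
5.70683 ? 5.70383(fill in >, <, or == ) >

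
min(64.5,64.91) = 64.5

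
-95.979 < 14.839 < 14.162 False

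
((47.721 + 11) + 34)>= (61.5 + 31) True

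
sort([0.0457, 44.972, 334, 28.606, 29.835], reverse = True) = [334, 44.972, 29.835, 28.606, 0.0457]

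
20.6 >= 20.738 False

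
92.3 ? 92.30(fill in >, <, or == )==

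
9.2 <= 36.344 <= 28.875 False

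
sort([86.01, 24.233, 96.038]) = [24.233, 86.01, 96.038]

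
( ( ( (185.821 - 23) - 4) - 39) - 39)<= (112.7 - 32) False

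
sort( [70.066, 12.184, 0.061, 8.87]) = [0.061, 8.87, 12.184, 70.066]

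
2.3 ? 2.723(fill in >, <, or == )<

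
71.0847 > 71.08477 False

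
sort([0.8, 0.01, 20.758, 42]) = [0.01, 0.8, 20.758, 42]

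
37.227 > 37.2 True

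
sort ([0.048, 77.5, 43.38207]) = [0.048, 43.38207, 77.5]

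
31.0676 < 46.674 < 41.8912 False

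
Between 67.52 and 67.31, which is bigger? 67.52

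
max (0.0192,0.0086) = 0.0192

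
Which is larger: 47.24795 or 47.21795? 47.24795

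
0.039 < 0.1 True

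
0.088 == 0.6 False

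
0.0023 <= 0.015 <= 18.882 True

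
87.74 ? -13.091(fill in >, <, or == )>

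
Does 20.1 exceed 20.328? No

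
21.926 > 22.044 False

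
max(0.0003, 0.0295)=0.0295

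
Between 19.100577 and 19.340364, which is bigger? 19.340364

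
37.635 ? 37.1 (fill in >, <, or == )>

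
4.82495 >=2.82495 True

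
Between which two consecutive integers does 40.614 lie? 40 and 41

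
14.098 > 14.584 False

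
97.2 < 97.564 True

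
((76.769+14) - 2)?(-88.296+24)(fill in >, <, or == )>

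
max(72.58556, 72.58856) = 72.58856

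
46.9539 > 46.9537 True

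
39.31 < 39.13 False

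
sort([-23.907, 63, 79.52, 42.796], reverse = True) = [79.52, 63, 42.796, -23.907]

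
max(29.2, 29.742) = 29.742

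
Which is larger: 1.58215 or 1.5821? 1.58215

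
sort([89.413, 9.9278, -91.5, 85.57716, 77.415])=[-91.5, 9.9278, 77.415, 85.57716, 89.413]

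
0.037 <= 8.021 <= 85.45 True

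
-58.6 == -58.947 False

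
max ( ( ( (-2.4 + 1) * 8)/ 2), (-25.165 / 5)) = -5.033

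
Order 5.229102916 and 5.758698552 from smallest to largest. 5.229102916, 5.758698552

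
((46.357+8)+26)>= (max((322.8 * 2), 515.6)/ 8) False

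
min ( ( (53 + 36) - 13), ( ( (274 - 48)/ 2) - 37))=76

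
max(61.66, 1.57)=61.66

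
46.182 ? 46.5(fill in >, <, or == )<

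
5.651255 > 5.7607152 False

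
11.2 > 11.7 False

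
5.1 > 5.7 False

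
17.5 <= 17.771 True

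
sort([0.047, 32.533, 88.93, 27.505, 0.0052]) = [0.0052, 0.047, 27.505, 32.533, 88.93]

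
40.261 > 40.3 False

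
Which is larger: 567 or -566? 567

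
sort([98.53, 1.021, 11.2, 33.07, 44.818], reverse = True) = [98.53, 44.818, 33.07, 11.2, 1.021]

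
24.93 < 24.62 False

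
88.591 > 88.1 True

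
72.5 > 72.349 True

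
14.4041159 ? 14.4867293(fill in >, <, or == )<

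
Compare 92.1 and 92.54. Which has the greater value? 92.54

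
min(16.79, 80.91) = 16.79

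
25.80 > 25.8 False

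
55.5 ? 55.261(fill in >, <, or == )>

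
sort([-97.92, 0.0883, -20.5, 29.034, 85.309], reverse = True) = [85.309, 29.034, 0.0883, -20.5, -97.92]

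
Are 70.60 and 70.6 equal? Yes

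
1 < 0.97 False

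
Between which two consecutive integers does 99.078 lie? 99 and 100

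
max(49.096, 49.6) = 49.6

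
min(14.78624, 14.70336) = 14.70336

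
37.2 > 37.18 True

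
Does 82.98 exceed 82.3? Yes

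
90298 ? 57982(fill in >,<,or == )>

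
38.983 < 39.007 True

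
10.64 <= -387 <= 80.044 False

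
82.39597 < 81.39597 False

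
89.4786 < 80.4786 False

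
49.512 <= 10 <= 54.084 False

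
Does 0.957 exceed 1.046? No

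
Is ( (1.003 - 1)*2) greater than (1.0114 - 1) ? No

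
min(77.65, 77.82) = 77.65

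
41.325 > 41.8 False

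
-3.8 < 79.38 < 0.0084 False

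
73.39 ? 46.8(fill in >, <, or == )>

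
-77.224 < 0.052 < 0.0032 False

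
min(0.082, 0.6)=0.082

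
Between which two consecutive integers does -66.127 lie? -67 and -66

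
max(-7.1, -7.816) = -7.1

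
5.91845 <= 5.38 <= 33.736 False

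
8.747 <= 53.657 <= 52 False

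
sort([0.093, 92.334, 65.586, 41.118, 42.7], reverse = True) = [92.334, 65.586, 42.7, 41.118, 0.093]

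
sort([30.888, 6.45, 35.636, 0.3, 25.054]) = [0.3, 6.45, 25.054, 30.888, 35.636]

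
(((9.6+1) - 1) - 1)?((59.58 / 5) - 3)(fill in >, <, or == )<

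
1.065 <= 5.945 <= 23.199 True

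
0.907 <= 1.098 True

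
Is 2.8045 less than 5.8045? Yes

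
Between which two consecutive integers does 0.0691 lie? 0 and 1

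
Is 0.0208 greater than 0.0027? Yes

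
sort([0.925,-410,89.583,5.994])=[-410,0.925,5.994,89.583]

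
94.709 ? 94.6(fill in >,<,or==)>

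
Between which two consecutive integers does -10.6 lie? -11 and -10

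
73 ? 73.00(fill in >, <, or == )==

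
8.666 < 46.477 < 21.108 False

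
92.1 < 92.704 True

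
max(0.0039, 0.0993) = 0.0993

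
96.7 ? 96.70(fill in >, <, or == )==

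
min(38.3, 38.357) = 38.3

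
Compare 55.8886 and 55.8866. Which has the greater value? 55.8886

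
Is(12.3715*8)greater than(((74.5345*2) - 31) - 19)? No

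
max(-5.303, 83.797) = 83.797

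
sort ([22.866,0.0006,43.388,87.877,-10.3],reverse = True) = [87.877,43.388,22.866,0.0006,-10.3]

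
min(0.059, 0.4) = 0.059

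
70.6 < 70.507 False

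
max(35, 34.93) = 35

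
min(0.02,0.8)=0.02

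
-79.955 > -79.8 False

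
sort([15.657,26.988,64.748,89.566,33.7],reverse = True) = [89.566,64.748,33.7,26.988,15.657]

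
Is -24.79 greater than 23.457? No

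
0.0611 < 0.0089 False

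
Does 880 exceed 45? Yes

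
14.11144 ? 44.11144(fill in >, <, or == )<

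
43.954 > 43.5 True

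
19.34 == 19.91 False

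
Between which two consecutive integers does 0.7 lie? 0 and 1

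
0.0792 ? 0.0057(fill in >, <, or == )>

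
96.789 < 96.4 False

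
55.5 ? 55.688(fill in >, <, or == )<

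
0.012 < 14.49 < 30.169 True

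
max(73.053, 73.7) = 73.7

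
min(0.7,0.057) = 0.057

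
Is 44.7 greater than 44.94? No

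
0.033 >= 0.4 False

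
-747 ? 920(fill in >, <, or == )<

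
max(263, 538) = 538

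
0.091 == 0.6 False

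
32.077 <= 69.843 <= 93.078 True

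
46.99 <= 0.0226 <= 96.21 False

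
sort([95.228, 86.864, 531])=[86.864, 95.228, 531]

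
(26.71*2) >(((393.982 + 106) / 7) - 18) False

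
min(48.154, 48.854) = 48.154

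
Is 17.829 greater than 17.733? Yes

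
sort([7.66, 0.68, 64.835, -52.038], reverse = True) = [64.835, 7.66, 0.68, -52.038]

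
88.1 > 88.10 False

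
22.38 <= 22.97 True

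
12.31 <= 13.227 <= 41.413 True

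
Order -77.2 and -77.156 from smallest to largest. -77.2, -77.156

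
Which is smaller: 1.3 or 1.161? 1.161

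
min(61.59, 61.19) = 61.19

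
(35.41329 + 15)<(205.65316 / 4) True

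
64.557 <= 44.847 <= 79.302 False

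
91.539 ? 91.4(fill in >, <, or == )>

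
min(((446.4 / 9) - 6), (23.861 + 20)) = 43.6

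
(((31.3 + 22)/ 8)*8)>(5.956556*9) False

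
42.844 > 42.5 True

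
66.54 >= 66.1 True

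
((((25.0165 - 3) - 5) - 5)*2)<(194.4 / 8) True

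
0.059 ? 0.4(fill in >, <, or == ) <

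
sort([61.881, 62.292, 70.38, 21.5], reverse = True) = [70.38, 62.292, 61.881, 21.5]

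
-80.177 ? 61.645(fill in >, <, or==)<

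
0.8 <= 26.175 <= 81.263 True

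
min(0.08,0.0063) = 0.0063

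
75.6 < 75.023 False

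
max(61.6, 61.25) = 61.6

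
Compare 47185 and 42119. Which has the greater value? 47185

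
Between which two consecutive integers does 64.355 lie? 64 and 65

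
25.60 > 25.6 False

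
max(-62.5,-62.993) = -62.5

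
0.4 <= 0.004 False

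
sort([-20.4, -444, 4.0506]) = [-444, -20.4, 4.0506]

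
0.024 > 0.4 False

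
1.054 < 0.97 False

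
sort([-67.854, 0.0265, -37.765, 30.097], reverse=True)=[30.097, 0.0265, -37.765, -67.854]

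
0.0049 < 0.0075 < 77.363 True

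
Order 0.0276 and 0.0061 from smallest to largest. 0.0061,0.0276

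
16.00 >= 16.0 True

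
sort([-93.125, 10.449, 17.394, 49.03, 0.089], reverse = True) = [49.03, 17.394, 10.449, 0.089, -93.125]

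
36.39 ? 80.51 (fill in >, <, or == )<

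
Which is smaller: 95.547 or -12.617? -12.617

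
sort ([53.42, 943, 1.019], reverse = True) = [943, 53.42, 1.019]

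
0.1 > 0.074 True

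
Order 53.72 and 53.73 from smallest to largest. 53.72,53.73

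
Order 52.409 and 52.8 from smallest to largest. 52.409, 52.8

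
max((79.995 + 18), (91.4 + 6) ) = 97.995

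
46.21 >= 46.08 True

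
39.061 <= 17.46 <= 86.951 False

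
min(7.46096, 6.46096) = 6.46096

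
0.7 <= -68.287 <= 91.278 False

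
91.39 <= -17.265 False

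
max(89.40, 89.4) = 89.4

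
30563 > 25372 True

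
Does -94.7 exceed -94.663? No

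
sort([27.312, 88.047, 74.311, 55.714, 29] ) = [27.312, 29, 55.714, 74.311, 88.047]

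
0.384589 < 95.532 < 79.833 False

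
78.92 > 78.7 True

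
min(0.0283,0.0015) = 0.0015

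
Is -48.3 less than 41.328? Yes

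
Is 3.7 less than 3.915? Yes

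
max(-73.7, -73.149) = -73.149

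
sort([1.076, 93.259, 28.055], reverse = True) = [93.259, 28.055, 1.076]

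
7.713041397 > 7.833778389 False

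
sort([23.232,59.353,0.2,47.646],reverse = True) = [59.353,47.646,23.232,0.2]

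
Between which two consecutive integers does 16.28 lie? 16 and 17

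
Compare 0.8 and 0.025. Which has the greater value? 0.8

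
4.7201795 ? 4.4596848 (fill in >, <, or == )>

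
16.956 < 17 True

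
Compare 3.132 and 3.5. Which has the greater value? 3.5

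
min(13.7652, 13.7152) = 13.7152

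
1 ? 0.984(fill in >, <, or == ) >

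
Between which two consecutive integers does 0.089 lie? 0 and 1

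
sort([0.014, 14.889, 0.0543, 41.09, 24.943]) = [0.014, 0.0543, 14.889, 24.943, 41.09]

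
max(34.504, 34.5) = 34.504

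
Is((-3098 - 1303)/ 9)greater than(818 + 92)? No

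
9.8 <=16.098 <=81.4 True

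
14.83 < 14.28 False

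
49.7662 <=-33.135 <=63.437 False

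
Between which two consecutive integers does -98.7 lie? -99 and -98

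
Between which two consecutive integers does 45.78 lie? 45 and 46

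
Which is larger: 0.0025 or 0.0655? 0.0655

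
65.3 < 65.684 True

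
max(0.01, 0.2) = 0.2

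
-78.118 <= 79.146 True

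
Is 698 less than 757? Yes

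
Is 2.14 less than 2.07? No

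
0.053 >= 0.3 False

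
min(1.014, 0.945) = 0.945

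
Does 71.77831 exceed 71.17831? Yes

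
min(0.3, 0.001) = 0.001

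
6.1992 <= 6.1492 False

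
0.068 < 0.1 True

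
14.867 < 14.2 False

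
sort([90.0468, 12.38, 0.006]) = [0.006, 12.38, 90.0468]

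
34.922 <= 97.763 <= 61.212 False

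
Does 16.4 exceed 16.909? No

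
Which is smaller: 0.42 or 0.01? 0.01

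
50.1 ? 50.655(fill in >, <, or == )<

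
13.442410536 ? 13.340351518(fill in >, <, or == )>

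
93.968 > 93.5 True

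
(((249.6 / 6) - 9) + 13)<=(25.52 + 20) False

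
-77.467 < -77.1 True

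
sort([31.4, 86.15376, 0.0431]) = [0.0431, 31.4, 86.15376]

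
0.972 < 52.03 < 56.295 True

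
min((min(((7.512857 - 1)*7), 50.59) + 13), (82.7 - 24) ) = 58.589999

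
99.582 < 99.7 True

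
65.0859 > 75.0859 False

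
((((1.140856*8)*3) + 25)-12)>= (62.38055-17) False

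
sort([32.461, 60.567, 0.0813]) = [0.0813, 32.461, 60.567]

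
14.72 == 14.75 False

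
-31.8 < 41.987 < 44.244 True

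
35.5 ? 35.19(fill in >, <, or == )>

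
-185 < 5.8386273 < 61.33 True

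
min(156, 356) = 156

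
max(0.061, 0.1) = 0.1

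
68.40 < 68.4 False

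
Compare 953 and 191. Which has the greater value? 953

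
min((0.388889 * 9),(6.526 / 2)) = 3.263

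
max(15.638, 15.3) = 15.638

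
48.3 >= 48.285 True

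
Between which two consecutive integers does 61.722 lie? 61 and 62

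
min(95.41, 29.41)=29.41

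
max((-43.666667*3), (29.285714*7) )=204.999998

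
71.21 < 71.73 True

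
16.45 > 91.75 False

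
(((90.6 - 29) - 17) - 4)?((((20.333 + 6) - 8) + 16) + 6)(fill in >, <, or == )>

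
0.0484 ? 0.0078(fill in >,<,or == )>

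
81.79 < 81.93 True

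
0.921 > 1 False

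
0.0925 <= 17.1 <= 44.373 True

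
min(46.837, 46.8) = 46.8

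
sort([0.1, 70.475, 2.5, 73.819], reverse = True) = [73.819, 70.475, 2.5, 0.1]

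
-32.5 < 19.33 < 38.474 True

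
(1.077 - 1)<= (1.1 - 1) True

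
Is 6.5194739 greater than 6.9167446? No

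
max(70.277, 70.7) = 70.7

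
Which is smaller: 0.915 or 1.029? 0.915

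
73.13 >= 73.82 False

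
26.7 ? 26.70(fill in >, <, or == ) ==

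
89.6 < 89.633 True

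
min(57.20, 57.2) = 57.20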